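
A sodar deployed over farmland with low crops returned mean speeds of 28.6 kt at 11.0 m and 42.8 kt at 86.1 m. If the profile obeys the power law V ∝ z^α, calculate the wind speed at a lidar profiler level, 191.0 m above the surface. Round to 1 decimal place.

First find α: α = ln(V₂/V₁)/ln(z₂/z₁) = ln(42.8/28.6)/ln(86.1/11.0) = 0.40313/2.05761 = 0.1959
Extrapolate from 86.1 m to 191.0 m: V₃ = 42.8 × (191.0/86.1)^0.1959 = 42.8 × 1.1689 = 50.0309 kt

50.0 kt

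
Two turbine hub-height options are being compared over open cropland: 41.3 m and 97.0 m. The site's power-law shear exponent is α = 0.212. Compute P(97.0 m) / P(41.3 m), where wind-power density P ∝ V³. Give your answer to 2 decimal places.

1.72

Speed ratio: V_B/V_A = (z_B/z_A)^α = (97.0/41.3)^0.212 = (2.3487)^0.212 = 1.19843
Power-density ratio: P_B/P_A = (V_B/V_A)³ = (1.19843)³ = 1.72124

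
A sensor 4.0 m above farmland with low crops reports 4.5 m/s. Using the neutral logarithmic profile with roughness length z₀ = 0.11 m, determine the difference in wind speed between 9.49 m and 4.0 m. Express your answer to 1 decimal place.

1.1 m/s

Log law: V₂ = V₁ · ln(z₂/z₀)/ln(z₁/z₀) = 4.5 × 4.4575/3.5936 = 5.5819 m/s
ΔV = 5.5819 − 4.5 = 1.0819 m/s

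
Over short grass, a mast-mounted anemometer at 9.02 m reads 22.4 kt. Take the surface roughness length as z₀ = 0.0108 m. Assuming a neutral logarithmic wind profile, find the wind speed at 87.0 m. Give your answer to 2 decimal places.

29.95 kt

Log law: V(z) ∝ ln(z/z₀), so V₂/V₁ = ln(z₂/z₀) / ln(z₁/z₀).
ln(87.0/0.0108) = 8.9941, ln(9.02/0.0108) = 6.7277
V₂ = 22.4 × 8.9941/6.7277 = 22.4 × 1.3369 = 29.9463 kt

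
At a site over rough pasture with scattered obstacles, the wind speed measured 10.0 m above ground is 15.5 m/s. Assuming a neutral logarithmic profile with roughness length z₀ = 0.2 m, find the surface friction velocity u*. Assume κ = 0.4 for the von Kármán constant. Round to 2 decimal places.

u* ≈ 1.58 m/s

Log law: V(z) = (u*/κ) · ln(z/z₀) ⇒ u* = κ · V / ln(z/z₀)
u* = 0.4 × 15.5 / ln(10.0/0.2) = 0.4 × 15.5 / 3.9120
   = 6.2000 / 3.9120 = 1.5849 m/s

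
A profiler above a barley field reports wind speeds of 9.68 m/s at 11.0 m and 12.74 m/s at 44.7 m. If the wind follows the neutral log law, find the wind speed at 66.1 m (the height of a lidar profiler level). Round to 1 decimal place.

Log law: V ∝ ln(z/z₀). From the pair, with r = V₁/V₂ = 0.75981,
ln z₀ = (ln z₁ − r·ln z₂)/(1 − r) = (2.3979 − 0.75981×3.8000)/0.24019 = -2.0374 → z₀ = 0.1304 m
V₃ = V₁ · ln(z₃/z₀)/ln(z₁/z₀) = 9.68 × 6.2286/4.4353 = 13.5938 m/s

13.6 m/s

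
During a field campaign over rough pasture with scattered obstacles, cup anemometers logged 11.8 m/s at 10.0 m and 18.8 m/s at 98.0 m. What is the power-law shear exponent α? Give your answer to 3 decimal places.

Power law: V₂/V₁ = (z₂/z₁)^α ⇒ α = ln(V₂/V₁) / ln(z₂/z₁)
α = ln(18.8/11.8) / ln(98.0/10.0) = ln(1.5932) / ln(9.8000)
  = 0.46576 / 2.28238 = 0.20407

α ≈ 0.204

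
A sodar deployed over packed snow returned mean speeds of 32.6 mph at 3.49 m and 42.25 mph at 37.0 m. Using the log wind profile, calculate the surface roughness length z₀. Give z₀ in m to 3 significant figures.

Log law: V(z) ∝ ln(z/z₀). With r = V₁/V₂ = 32.6/42.25 = 0.77160,
r · ln(z₂/z₀) = ln(z₁/z₀) ⇒ ln z₀ = (ln z₁ − r·ln z₂)/(1 − r)
ln z₀ = (1.24990 − 0.77160×3.61092) / 0.22840 = -6.7262
z₀ = exp(-6.7262) = 0.001199 m

z₀ ≈ 0.00120 m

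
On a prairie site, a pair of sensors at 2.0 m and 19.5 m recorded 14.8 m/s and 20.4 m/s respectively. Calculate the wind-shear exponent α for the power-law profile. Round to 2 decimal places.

Power law: V₂/V₁ = (z₂/z₁)^α ⇒ α = ln(V₂/V₁) / ln(z₂/z₁)
α = ln(20.4/14.8) / ln(19.5/2.0) = ln(1.3784) / ln(9.7500)
  = 0.32091 / 2.27727 = 0.14092

α ≈ 0.14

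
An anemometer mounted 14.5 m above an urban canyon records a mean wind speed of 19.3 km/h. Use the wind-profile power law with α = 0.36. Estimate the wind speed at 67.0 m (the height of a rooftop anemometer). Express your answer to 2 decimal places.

33.49 km/h

Power-law profile: V₂ = V₁ · (z₂/z₁)^α
V₂ = 19.3 × (67.0/14.5)^0.36 = 19.3 × (4.6207)^0.36
    = 19.3 × 1.7350 = 33.4851 km/h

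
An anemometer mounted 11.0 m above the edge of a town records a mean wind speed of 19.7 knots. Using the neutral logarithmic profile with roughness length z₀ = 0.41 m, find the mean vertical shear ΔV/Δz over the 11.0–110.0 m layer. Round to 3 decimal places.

Log law: V₂ = V₁ · ln(z₂/z₀)/ln(z₁/z₀) = 19.7 × 5.5921/3.2895 = 33.4896 knots
ΔV/Δz = (33.4896 − 19.7)/(110.0 − 11.0) = 13.7896/99.0000 = 0.13929 knots/m

0.139 knots/m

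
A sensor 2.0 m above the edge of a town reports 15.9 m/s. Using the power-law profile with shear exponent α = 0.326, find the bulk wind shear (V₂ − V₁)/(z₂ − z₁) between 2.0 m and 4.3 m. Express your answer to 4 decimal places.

Power law: V₂ = V₁ · (z₂/z₁)^α = 15.9 × (2.1500)^0.326 = 20.4067 m/s
ΔV/Δz = (20.4067 − 15.9)/(4.3 − 2.0) = 4.5067/2.3000 = 1.95942 m/s/m

1.9594 m/s/m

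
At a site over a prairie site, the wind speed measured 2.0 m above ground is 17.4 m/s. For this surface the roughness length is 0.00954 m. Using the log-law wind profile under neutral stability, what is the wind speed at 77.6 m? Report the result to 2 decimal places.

29.31 m/s

Log law: V(z) ∝ ln(z/z₀), so V₂/V₁ = ln(z₂/z₀) / ln(z₁/z₀).
ln(77.6/0.00954) = 9.0038, ln(2.0/0.00954) = 5.3454
V₂ = 17.4 × 9.0038/5.3454 = 17.4 × 1.6844 = 29.3086 m/s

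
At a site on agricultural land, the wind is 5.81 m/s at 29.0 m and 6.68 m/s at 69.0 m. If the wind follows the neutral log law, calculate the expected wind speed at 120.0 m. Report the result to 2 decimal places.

7.24 m/s

Log law: V ∝ ln(z/z₀). From the pair, with r = V₁/V₂ = 0.86976,
ln z₀ = (ln z₁ − r·ln z₂)/(1 − r) = (3.3673 − 0.86976×4.2341)/0.13024 = -2.4214 → z₀ = 0.08880 m
V₃ = V₁ · ln(z₃/z₀)/ln(z₁/z₀) = 5.81 × 7.2089/5.7887 = 7.2354 m/s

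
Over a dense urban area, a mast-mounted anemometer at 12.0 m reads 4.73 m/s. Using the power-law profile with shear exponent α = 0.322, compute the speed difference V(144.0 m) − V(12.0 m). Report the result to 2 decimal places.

5.80 m/s

Power law: V₂ = V₁ · (z₂/z₁)^α = 4.73 × (12.0000)^0.322 = 10.5283 m/s
ΔV = 10.5283 − 4.73 = 5.7983 m/s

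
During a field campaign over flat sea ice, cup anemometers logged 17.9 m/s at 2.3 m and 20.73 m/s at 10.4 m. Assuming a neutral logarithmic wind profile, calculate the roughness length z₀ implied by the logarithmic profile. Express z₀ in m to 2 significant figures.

z₀ ≈ 0.00016 m

Log law: V(z) ∝ ln(z/z₀). With r = V₁/V₂ = 17.9/20.73 = 0.86348,
r · ln(z₂/z₀) = ln(z₁/z₀) ⇒ ln z₀ = (ln z₁ − r·ln z₂)/(1 − r)
ln z₀ = (0.83291 − 0.86348×2.34181) / 0.13652 = -8.7110
z₀ = exp(-8.7110) = 0.0001648 m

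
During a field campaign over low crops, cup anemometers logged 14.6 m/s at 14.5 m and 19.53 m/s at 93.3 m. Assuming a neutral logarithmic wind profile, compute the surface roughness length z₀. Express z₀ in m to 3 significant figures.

Log law: V(z) ∝ ln(z/z₀). With r = V₁/V₂ = 14.6/19.53 = 0.74757,
r · ln(z₂/z₀) = ln(z₁/z₀) ⇒ ln z₀ = (ln z₁ − r·ln z₂)/(1 − r)
ln z₀ = (2.67415 − 0.74757×4.53582) / 0.25243 = -2.8391
z₀ = exp(-2.8391) = 0.05848 m

z₀ ≈ 0.0585 m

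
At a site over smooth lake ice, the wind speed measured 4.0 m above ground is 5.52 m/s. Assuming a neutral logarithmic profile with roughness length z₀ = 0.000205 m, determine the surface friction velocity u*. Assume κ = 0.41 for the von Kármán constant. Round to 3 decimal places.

Log law: V(z) = (u*/κ) · ln(z/z₀) ⇒ u* = κ · V / ln(z/z₀)
u* = 0.41 × 5.52 / ln(4.0/0.000205) = 0.41 × 5.52 / 9.8788
   = 2.2632 / 9.8788 = 0.2291 m/s

u* ≈ 0.229 m/s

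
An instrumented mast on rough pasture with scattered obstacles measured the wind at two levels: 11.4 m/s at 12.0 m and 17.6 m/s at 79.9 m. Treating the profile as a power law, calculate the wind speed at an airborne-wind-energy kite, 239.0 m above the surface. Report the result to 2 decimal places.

22.62 m/s

First find α: α = ln(V₂/V₁)/ln(z₂/z₁) = ln(17.6/11.4)/ln(79.9/12.0) = 0.43429/1.89587 = 0.2291
Extrapolate from 79.9 m to 239.0 m: V₃ = 17.6 × (239.0/79.9)^0.2291 = 17.6 × 1.2853 = 22.6212 m/s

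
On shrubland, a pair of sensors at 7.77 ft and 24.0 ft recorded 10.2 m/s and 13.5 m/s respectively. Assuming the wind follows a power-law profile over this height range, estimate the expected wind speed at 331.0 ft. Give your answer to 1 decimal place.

25.9 m/s

First find α: α = ln(V₂/V₁)/ln(z₂/z₁) = ln(13.5/10.2)/ln(24.0/7.77) = 0.28030/1.12778 = 0.2485
Extrapolate from 24.0 ft to 331.0 ft: V₃ = 13.5 × (331.0/24.0)^0.2485 = 13.5 × 1.9197 = 25.9165 m/s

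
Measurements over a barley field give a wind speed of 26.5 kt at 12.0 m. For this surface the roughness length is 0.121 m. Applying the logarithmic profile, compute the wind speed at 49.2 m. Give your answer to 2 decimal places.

Log law: V(z) ∝ ln(z/z₀), so V₂/V₁ = ln(z₂/z₀) / ln(z₁/z₀).
ln(49.2/0.121) = 6.0079, ln(12.0/0.121) = 4.5969
V₂ = 26.5 × 6.0079/4.5969 = 26.5 × 1.3069 = 34.6340 kt

34.63 kt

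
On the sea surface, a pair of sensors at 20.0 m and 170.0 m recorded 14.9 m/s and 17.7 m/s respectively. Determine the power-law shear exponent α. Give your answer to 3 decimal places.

α ≈ 0.080

Power law: V₂/V₁ = (z₂/z₁)^α ⇒ α = ln(V₂/V₁) / ln(z₂/z₁)
α = ln(17.7/14.9) / ln(170.0/20.0) = ln(1.1879) / ln(8.5000)
  = 0.17220 / 2.14007 = 0.08047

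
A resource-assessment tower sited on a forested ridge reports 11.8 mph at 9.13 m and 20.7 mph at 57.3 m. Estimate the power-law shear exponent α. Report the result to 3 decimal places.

α ≈ 0.306

Power law: V₂/V₁ = (z₂/z₁)^α ⇒ α = ln(V₂/V₁) / ln(z₂/z₁)
α = ln(20.7/11.8) / ln(57.3/9.13) = ln(1.7542) / ln(6.2760)
  = 0.56203 / 1.83673 = 0.30600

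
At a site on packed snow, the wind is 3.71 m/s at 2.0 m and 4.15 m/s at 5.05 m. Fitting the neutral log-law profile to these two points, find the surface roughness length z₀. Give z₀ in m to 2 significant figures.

Log law: V(z) ∝ ln(z/z₀). With r = V₁/V₂ = 3.71/4.15 = 0.89398,
r · ln(z₂/z₀) = ln(z₁/z₀) ⇒ ln z₀ = (ln z₁ − r·ln z₂)/(1 − r)
ln z₀ = (0.69315 − 0.89398×1.61939) / 0.10602 = -7.1167
z₀ = exp(-7.1167) = 0.0008114 m

z₀ ≈ 0.00081 m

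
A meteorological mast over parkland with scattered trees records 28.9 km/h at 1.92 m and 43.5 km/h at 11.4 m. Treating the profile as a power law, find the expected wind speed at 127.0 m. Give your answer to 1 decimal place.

75.7 km/h

First find α: α = ln(V₂/V₁)/ln(z₂/z₁) = ln(43.5/28.9)/ln(11.4/1.92) = 0.40892/1.78129 = 0.2296
Extrapolate from 11.4 m to 127.0 m: V₃ = 43.5 × (127.0/11.4)^0.2296 = 43.5 × 1.7391 = 75.6518 km/h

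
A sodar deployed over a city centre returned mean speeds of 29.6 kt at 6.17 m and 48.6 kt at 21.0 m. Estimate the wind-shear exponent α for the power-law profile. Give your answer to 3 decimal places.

α ≈ 0.405

Power law: V₂/V₁ = (z₂/z₁)^α ⇒ α = ln(V₂/V₁) / ln(z₂/z₁)
α = ln(48.6/29.6) / ln(21.0/6.17) = ln(1.6419) / ln(3.4036)
  = 0.49585 / 1.22482 = 0.40483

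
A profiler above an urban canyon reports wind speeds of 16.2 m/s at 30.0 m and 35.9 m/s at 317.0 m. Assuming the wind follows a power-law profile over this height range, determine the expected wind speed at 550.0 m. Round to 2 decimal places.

43.24 m/s

First find α: α = ln(V₂/V₁)/ln(z₂/z₁) = ln(35.9/16.2)/ln(317.0/30.0) = 0.79573/2.35770 = 0.3375
Extrapolate from 317.0 m to 550.0 m: V₃ = 35.9 × (550.0/317.0)^0.3375 = 35.9 × 1.2044 = 43.2374 m/s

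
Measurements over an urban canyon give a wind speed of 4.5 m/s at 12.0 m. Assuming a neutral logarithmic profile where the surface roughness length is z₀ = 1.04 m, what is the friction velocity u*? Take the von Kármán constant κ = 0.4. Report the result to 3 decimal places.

u* ≈ 0.736 m/s

Log law: V(z) = (u*/κ) · ln(z/z₀) ⇒ u* = κ · V / ln(z/z₀)
u* = 0.4 × 4.5 / ln(12.0/1.04) = 0.4 × 4.5 / 2.4457
   = 1.8000 / 2.4457 = 0.7360 m/s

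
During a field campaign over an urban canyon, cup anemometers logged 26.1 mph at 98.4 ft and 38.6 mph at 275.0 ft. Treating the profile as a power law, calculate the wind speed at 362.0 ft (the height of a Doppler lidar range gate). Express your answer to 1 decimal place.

First find α: α = ln(V₂/V₁)/ln(z₂/z₁) = ln(38.6/26.1)/ln(275.0/98.4) = 0.39132/1.02773 = 0.3808
Extrapolate from 275.0 ft to 362.0 ft: V₃ = 38.6 × (362.0/275.0)^0.3808 = 38.6 × 1.1103 = 42.8589 mph

42.9 mph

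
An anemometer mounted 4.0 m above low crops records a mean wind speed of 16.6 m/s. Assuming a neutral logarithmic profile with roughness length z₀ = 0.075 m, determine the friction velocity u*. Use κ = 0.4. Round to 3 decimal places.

u* ≈ 1.670 m/s

Log law: V(z) = (u*/κ) · ln(z/z₀) ⇒ u* = κ · V / ln(z/z₀)
u* = 0.4 × 16.6 / ln(4.0/0.075) = 0.4 × 16.6 / 3.9766
   = 6.6400 / 3.9766 = 1.6698 m/s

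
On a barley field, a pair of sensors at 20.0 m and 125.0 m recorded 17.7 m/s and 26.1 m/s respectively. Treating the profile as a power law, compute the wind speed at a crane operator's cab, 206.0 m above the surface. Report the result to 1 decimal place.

First find α: α = ln(V₂/V₁)/ln(z₂/z₁) = ln(26.1/17.7)/ln(125.0/20.0) = 0.38837/1.83258 = 0.2119
Extrapolate from 125.0 m to 206.0 m: V₃ = 26.1 × (206.0/125.0)^0.2119 = 26.1 × 1.1117 = 29.0148 m/s

29.0 m/s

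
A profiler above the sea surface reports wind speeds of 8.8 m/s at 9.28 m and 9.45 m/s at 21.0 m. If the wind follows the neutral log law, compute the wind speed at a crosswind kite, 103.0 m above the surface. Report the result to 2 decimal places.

10.72 m/s

Log law: V ∝ ln(z/z₀). From the pair, with r = V₁/V₂ = 0.93122,
ln z₀ = (ln z₁ − r·ln z₂)/(1 − r) = (2.2279 − 0.93122×3.0445)/0.06878 = -8.8285 → z₀ = 0.0001465 m
V₃ = V₁ · ln(z₃/z₀)/ln(z₁/z₀) = 8.8 × 13.4632/11.0563 = 10.7157 m/s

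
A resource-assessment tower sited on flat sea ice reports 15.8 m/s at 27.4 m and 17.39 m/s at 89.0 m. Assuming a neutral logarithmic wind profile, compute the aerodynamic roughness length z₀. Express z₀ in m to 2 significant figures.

Log law: V(z) ∝ ln(z/z₀). With r = V₁/V₂ = 15.8/17.39 = 0.90857,
r · ln(z₂/z₀) = ln(z₁/z₀) ⇒ ln z₀ = (ln z₁ − r·ln z₂)/(1 − r)
ln z₀ = (3.31054 − 0.90857×4.48864) / 0.09143 = -8.3963
z₀ = exp(-8.3963) = 0.0002257 m

z₀ ≈ 0.00023 m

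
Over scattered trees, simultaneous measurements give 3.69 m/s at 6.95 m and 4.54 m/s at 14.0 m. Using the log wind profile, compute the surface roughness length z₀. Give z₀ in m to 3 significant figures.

Log law: V(z) ∝ ln(z/z₀). With r = V₁/V₂ = 3.69/4.54 = 0.81278,
r · ln(z₂/z₀) = ln(z₁/z₀) ⇒ ln z₀ = (ln z₁ − r·ln z₂)/(1 − r)
ln z₀ = (1.93874 − 0.81278×2.63906) / 0.18722 = -1.1015
z₀ = exp(-1.1015) = 0.3324 m

z₀ ≈ 0.332 m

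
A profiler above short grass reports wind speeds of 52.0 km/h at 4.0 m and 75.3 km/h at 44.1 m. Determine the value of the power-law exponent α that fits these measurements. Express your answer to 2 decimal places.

α ≈ 0.15

Power law: V₂/V₁ = (z₂/z₁)^α ⇒ α = ln(V₂/V₁) / ln(z₂/z₁)
α = ln(75.3/52.0) / ln(44.1/4.0) = ln(1.4481) / ln(11.0250)
  = 0.37024 / 2.40017 = 0.15425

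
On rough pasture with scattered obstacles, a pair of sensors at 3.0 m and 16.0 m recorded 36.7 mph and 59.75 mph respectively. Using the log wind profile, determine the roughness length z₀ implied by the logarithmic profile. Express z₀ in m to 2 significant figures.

Log law: V(z) ∝ ln(z/z₀). With r = V₁/V₂ = 36.7/59.75 = 0.61423,
r · ln(z₂/z₀) = ln(z₁/z₀) ⇒ ln z₀ = (ln z₁ − r·ln z₂)/(1 − r)
ln z₀ = (1.09861 − 0.61423×2.77259) / 0.38577 = -1.5667
z₀ = exp(-1.5667) = 0.2087 m

z₀ ≈ 0.21 m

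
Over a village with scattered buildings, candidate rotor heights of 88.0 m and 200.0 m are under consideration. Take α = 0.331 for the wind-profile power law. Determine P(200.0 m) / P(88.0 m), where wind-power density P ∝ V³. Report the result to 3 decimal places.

Speed ratio: V_B/V_A = (z_B/z_A)^α = (200.0/88.0)^0.331 = (2.2727)^0.331 = 1.31225
Power-density ratio: P_B/P_A = (V_B/V_A)³ = (1.31225)³ = 2.25970

2.260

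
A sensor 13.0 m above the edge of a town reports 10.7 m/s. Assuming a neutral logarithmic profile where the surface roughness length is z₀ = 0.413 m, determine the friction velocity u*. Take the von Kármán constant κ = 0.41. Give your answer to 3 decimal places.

Log law: V(z) = (u*/κ) · ln(z/z₀) ⇒ u* = κ · V / ln(z/z₀)
u* = 0.41 × 10.7 / ln(13.0/0.413) = 0.41 × 10.7 / 3.4493
   = 4.3870 / 3.4493 = 1.2719 m/s

u* ≈ 1.272 m/s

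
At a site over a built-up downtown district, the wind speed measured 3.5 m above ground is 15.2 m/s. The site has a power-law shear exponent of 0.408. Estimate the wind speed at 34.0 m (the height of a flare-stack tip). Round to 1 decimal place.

Power-law profile: V₂ = V₁ · (z₂/z₁)^α
V₂ = 15.2 × (34.0/3.5)^0.408 = 15.2 × (9.7143)^0.408
    = 15.2 × 2.5285 = 38.4333 m/s

38.4 m/s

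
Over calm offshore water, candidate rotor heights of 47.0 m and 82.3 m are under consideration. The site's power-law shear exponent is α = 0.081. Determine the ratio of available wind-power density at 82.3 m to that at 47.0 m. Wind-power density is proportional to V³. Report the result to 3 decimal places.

1.146

Speed ratio: V_B/V_A = (z_B/z_A)^α = (82.3/47.0)^0.081 = (1.7511)^0.081 = 1.04642
Power-density ratio: P_B/P_A = (V_B/V_A)³ = (1.04642)³ = 1.14584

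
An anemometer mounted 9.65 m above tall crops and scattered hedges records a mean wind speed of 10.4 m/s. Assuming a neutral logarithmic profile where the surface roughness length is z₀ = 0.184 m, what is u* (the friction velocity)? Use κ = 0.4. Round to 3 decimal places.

u* ≈ 1.051 m/s

Log law: V(z) = (u*/κ) · ln(z/z₀) ⇒ u* = κ · V / ln(z/z₀)
u* = 0.4 × 10.4 / ln(9.65/0.184) = 0.4 × 10.4 / 3.9598
   = 4.1600 / 3.9598 = 1.0506 m/s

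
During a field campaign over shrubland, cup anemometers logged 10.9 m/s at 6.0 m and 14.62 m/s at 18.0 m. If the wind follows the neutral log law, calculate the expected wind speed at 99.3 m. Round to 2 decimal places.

20.40 m/s

Log law: V ∝ ln(z/z₀). From the pair, with r = V₁/V₂ = 0.74555,
ln z₀ = (ln z₁ − r·ln z₂)/(1 − r) = (1.7918 − 0.74555×2.8904)/0.25445 = -1.4273 → z₀ = 0.2400 m
V₃ = V₁ · ln(z₃/z₀)/ln(z₁/z₀) = 10.9 × 6.0254/3.2191 = 20.4027 m/s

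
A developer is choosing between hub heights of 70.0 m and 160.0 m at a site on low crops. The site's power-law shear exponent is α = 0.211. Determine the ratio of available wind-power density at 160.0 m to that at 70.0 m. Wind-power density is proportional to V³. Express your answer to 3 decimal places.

1.688

Speed ratio: V_B/V_A = (z_B/z_A)^α = (160.0/70.0)^0.211 = (2.2857)^0.211 = 1.19057
Power-density ratio: P_B/P_A = (V_B/V_A)³ = (1.19057)³ = 1.68757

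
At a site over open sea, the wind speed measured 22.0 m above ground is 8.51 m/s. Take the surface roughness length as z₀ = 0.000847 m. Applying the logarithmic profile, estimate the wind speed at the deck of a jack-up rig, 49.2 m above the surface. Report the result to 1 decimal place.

Log law: V(z) ∝ ln(z/z₀), so V₂/V₁ = ln(z₂/z₀) / ln(z₁/z₀).
ln(49.2/0.000847) = 10.9697, ln(22.0/0.000847) = 10.1649
V₂ = 8.51 × 10.9697/10.1649 = 8.51 × 1.0792 = 9.1838 m/s

9.2 m/s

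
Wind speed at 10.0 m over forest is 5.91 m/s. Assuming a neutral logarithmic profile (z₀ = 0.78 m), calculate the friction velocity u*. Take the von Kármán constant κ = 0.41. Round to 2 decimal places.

Log law: V(z) = (u*/κ) · ln(z/z₀) ⇒ u* = κ · V / ln(z/z₀)
u* = 0.41 × 5.91 / ln(10.0/0.78) = 0.41 × 5.91 / 2.5510
   = 2.4231 / 2.5510 = 0.9498 m/s

u* ≈ 0.95 m/s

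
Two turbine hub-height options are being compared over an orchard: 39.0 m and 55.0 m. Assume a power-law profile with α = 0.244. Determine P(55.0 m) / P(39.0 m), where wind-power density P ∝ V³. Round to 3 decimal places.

1.286

Speed ratio: V_B/V_A = (z_B/z_A)^α = (55.0/39.0)^0.244 = (1.4103)^0.244 = 1.08750
Power-density ratio: P_B/P_A = (V_B/V_A)³ = (1.08750)³ = 1.28613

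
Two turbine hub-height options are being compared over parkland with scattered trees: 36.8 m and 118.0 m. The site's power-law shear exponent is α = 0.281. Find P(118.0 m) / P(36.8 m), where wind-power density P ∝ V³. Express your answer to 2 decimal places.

2.67

Speed ratio: V_B/V_A = (z_B/z_A)^α = (118.0/36.8)^0.281 = (3.2065)^0.281 = 1.38738
Power-density ratio: P_B/P_A = (V_B/V_A)³ = (1.38738)³ = 2.67046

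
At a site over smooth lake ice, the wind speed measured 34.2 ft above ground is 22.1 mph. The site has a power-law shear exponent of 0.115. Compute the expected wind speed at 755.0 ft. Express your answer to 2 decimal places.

Power-law profile: V₂ = V₁ · (z₂/z₁)^α
V₂ = 22.1 × (755.0/34.2)^0.115 = 22.1 × (22.0760)^0.115
    = 22.1 × 1.4274 = 31.5459 mph

31.55 mph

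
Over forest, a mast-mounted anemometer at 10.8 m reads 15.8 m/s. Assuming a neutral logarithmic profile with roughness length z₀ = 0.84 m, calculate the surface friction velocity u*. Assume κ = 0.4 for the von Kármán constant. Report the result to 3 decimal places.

u* ≈ 2.475 m/s

Log law: V(z) = (u*/κ) · ln(z/z₀) ⇒ u* = κ · V / ln(z/z₀)
u* = 0.4 × 15.8 / ln(10.8/0.84) = 0.4 × 15.8 / 2.5539
   = 6.3200 / 2.5539 = 2.4746 m/s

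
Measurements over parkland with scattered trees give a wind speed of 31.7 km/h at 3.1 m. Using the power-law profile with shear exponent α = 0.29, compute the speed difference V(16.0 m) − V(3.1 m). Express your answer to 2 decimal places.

Power law: V₂ = V₁ · (z₂/z₁)^α = 31.7 × (5.1613)^0.29 = 51.0222 km/h
ΔV = 51.0222 − 31.7 = 19.3222 km/h

19.32 km/h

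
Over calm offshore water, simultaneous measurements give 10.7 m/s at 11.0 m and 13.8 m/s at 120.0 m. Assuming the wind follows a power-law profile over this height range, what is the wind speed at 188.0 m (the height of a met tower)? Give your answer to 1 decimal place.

14.5 m/s

First find α: α = ln(V₂/V₁)/ln(z₂/z₁) = ln(13.8/10.7)/ln(120.0/11.0) = 0.25442/2.38960 = 0.1065
Extrapolate from 120.0 m to 188.0 m: V₃ = 13.8 × (188.0/120.0)^0.1065 = 13.8 × 1.0490 = 14.4757 m/s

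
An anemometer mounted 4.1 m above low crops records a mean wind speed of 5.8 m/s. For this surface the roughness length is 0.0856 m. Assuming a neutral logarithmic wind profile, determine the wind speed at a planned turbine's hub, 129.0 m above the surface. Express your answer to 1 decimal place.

Log law: V(z) ∝ ln(z/z₀), so V₂/V₁ = ln(z₂/z₀) / ln(z₁/z₀).
ln(129.0/0.0856) = 7.3179, ln(4.1/0.0856) = 3.8691
V₂ = 5.8 × 7.3179/3.8691 = 5.8 × 1.8914 = 10.9700 m/s

11.0 m/s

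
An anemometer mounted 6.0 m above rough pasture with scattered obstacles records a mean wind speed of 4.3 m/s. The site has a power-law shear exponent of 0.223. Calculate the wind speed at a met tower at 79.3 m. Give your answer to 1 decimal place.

7.6 m/s

Power-law profile: V₂ = V₁ · (z₂/z₁)^α
V₂ = 4.3 × (79.3/6.0)^0.223 = 4.3 × (13.2167)^0.223
    = 4.3 × 1.7783 = 7.6468 m/s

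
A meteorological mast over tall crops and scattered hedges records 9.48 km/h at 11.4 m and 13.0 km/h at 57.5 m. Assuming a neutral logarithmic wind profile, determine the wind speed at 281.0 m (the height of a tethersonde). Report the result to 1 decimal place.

16.5 km/h

Log law: V ∝ ln(z/z₀). From the pair, with r = V₁/V₂ = 0.72923,
ln z₀ = (ln z₁ − r·ln z₂)/(1 − r) = (2.4336 − 0.72923×4.0518)/0.27077 = -1.9244 → z₀ = 0.1460 m
V₃ = V₁ · ln(z₃/z₀)/ln(z₁/z₀) = 9.48 × 7.5628/4.3580 = 16.4513 km/h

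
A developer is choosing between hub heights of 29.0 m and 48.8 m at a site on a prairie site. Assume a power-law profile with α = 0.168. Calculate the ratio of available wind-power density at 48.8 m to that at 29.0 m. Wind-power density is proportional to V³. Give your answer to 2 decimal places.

1.30

Speed ratio: V_B/V_A = (z_B/z_A)^α = (48.8/29.0)^0.168 = (1.6828)^0.168 = 1.09137
Power-density ratio: P_B/P_A = (V_B/V_A)³ = (1.09137)³ = 1.29992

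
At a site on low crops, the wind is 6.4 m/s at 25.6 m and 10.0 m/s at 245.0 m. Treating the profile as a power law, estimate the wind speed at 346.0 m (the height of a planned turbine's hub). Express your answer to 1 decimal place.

First find α: α = ln(V₂/V₁)/ln(z₂/z₁) = ln(10.0/6.4)/ln(245.0/25.6) = 0.44629/2.25867 = 0.1976
Extrapolate from 245.0 m to 346.0 m: V₃ = 10.0 × (346.0/245.0)^0.1976 = 10.0 × 1.0706 = 10.7058 m/s

10.7 m/s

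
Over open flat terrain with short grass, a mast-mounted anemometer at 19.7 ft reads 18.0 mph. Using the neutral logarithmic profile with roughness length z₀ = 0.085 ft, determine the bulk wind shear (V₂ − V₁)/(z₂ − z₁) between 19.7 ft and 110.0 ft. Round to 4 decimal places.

0.0630 mph/ft

Log law: V₂ = V₁ · ln(z₂/z₀)/ln(z₁/z₀) = 18.0 × 7.1656/5.4457 = 23.6847 mph
ΔV/Δz = (23.6847 − 18.0)/(110.0 − 19.7) = 5.6847/90.3000 = 0.06295 mph/ft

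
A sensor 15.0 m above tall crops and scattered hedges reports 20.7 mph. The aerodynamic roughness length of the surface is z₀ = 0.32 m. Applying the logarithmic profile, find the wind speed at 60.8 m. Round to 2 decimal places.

Log law: V(z) ∝ ln(z/z₀), so V₂/V₁ = ln(z₂/z₀) / ln(z₁/z₀).
ln(60.8/0.32) = 5.2470, ln(15.0/0.32) = 3.8475
V₂ = 20.7 × 5.2470/3.8475 = 20.7 × 1.3638 = 28.2297 mph

28.23 mph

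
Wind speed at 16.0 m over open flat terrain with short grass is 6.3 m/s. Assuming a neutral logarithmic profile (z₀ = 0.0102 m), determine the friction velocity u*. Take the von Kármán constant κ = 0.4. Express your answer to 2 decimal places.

u* ≈ 0.34 m/s

Log law: V(z) = (u*/κ) · ln(z/z₀) ⇒ u* = κ · V / ln(z/z₀)
u* = 0.4 × 6.3 / ln(16.0/0.0102) = 0.4 × 6.3 / 7.3580
   = 2.5200 / 7.3580 = 0.3425 m/s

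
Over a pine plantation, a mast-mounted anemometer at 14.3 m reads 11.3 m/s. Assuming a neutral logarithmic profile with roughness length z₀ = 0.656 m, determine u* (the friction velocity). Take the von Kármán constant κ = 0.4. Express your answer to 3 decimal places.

u* ≈ 1.467 m/s

Log law: V(z) = (u*/κ) · ln(z/z₀) ⇒ u* = κ · V / ln(z/z₀)
u* = 0.4 × 11.3 / ln(14.3/0.656) = 0.4 × 11.3 / 3.0819
   = 4.5200 / 3.0819 = 1.4666 m/s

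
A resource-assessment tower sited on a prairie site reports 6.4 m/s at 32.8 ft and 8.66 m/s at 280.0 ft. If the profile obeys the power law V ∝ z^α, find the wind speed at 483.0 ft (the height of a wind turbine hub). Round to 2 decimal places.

9.35 m/s

First find α: α = ln(V₂/V₁)/ln(z₂/z₁) = ln(8.66/6.4)/ln(280.0/32.8) = 0.30242/2.14436 = 0.1410
Extrapolate from 280.0 ft to 483.0 ft: V₃ = 8.66 × (483.0/280.0)^0.1410 = 8.66 × 1.0799 = 9.3522 m/s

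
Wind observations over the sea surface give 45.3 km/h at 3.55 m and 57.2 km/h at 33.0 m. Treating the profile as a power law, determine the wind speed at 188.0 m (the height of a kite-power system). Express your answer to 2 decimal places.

First find α: α = ln(V₂/V₁)/ln(z₂/z₁) = ln(57.2/45.3)/ln(33.0/3.55) = 0.23325/2.22956 = 0.1046
Extrapolate from 33.0 m to 188.0 m: V₃ = 57.2 × (188.0/33.0)^0.1046 = 57.2 × 1.1996 = 68.6196 km/h

68.62 km/h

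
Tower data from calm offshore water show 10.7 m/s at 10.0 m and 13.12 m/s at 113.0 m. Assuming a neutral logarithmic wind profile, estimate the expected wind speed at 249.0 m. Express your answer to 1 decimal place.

Log law: V ∝ ln(z/z₀). From the pair, with r = V₁/V₂ = 0.81555,
ln z₀ = (ln z₁ − r·ln z₂)/(1 − r) = (2.3026 − 0.81555×4.7274)/0.18445 = -8.4187 → z₀ = 0.0002207 m
V₃ = V₁ · ln(z₃/z₀)/ln(z₁/z₀) = 10.7 × 13.9361/10.7212 = 13.9085 m/s

13.9 m/s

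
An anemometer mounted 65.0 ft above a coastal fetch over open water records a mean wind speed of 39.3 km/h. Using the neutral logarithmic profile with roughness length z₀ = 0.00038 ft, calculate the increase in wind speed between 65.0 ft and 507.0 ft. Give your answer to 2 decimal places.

6.70 km/h

Log law: V₂ = V₁ · ln(z₂/z₀)/ln(z₁/z₀) = 39.3 × 14.1039/12.0497 = 45.9995 km/h
ΔV = 45.9995 − 39.3 = 6.6995 km/h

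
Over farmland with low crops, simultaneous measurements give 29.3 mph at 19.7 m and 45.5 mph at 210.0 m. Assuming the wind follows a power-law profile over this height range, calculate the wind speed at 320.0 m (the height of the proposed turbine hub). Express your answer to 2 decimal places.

First find α: α = ln(V₂/V₁)/ln(z₂/z₁) = ln(45.5/29.3)/ln(210.0/19.7) = 0.44012/2.36649 = 0.1860
Extrapolate from 210.0 m to 320.0 m: V₃ = 45.5 × (320.0/210.0)^0.1860 = 45.5 × 1.0815 = 49.2077 mph

49.21 mph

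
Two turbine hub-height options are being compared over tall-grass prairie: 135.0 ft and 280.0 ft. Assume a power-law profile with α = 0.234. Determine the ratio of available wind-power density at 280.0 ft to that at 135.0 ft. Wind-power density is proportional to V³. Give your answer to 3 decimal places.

1.669

Speed ratio: V_B/V_A = (z_B/z_A)^α = (280.0/135.0)^0.234 = (2.0741)^0.234 = 1.18614
Power-density ratio: P_B/P_A = (V_B/V_A)³ = (1.18614)³ = 1.66882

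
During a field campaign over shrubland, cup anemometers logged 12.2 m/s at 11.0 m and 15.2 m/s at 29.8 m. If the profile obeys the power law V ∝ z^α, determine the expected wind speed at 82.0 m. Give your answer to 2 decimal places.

First find α: α = ln(V₂/V₁)/ln(z₂/z₁) = ln(15.2/12.2)/ln(29.8/11.0) = 0.21986/0.99661 = 0.2206
Extrapolate from 29.8 m to 82.0 m: V₃ = 15.2 × (82.0/29.8)^0.2206 = 15.2 × 1.2502 = 19.0030 m/s

19.00 m/s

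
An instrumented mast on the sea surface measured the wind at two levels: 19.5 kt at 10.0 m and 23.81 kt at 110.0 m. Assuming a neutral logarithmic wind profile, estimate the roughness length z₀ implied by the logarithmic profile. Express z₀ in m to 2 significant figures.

Log law: V(z) ∝ ln(z/z₀). With r = V₁/V₂ = 19.5/23.81 = 0.81898,
r · ln(z₂/z₀) = ln(z₁/z₀) ⇒ ln z₀ = (ln z₁ − r·ln z₂)/(1 − r)
ln z₀ = (2.30259 − 0.81898×4.70048) / 0.18102 = -8.5464
z₀ = exp(-8.5464) = 0.0001943 m

z₀ ≈ 0.00019 m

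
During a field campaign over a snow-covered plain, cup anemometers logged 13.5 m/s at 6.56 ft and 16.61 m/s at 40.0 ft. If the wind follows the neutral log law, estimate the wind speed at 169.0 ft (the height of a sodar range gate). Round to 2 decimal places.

19.09 m/s

Log law: V ∝ ln(z/z₀). From the pair, with r = V₁/V₂ = 0.81276,
ln z₀ = (ln z₁ − r·ln z₂)/(1 − r) = (1.8810 − 0.81276×3.6889)/0.18724 = -5.9668 → z₀ = 0.002563 ft
V₃ = V₁ · ln(z₃/z₀)/ln(z₁/z₀) = 13.5 × 11.0967/7.8477 = 19.0889 m/s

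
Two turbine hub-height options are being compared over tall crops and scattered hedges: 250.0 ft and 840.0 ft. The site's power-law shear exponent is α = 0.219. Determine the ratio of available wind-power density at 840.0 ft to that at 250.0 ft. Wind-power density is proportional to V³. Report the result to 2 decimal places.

Speed ratio: V_B/V_A = (z_B/z_A)^α = (840.0/250.0)^0.219 = (3.3600)^0.219 = 1.30397
Power-density ratio: P_B/P_A = (V_B/V_A)³ = (1.30397)³ = 2.21720

2.22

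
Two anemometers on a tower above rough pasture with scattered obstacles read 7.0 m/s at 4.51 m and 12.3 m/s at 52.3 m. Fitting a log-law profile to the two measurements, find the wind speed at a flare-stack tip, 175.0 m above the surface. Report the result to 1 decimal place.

Log law: V ∝ ln(z/z₀). From the pair, with r = V₁/V₂ = 0.56911,
ln z₀ = (ln z₁ − r·ln z₂)/(1 − r) = (1.5063 − 0.56911×3.9570)/0.43089 = -1.7305 → z₀ = 0.1772 m
V₃ = V₁ · ln(z₃/z₀)/ln(z₁/z₀) = 7.0 × 6.8953/3.2368 = 14.9120 m/s

14.9 m/s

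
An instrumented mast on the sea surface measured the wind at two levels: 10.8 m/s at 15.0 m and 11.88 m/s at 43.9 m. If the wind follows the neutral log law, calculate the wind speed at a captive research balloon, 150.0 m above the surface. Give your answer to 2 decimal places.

13.12 m/s

Log law: V ∝ ln(z/z₀). From the pair, with r = V₁/V₂ = 0.90909,
ln z₀ = (ln z₁ − r·ln z₂)/(1 − r) = (2.7081 − 0.90909×3.7819)/0.09091 = -8.0306 → z₀ = 0.0003254 m
V₃ = V₁ · ln(z₃/z₀)/ln(z₁/z₀) = 10.8 × 13.0412/10.7386 = 13.1157 m/s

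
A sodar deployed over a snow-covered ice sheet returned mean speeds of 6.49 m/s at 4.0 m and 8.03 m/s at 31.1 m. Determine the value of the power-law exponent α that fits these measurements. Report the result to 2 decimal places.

Power law: V₂/V₁ = (z₂/z₁)^α ⇒ α = ln(V₂/V₁) / ln(z₂/z₁)
α = ln(8.03/6.49) / ln(31.1/4.0) = ln(1.2373) / ln(7.7750)
  = 0.21292 / 2.05091 = 0.10382

α ≈ 0.10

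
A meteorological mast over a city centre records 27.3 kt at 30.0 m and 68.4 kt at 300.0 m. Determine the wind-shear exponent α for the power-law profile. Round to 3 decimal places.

Power law: V₂/V₁ = (z₂/z₁)^α ⇒ α = ln(V₂/V₁) / ln(z₂/z₁)
α = ln(68.4/27.3) / ln(300.0/30.0) = ln(2.5055) / ln(10.0000)
  = 0.91849 / 2.30259 = 0.39889

α ≈ 0.399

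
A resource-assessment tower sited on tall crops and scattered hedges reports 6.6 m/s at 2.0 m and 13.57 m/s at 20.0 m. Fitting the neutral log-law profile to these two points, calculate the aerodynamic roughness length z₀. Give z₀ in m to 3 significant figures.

Log law: V(z) ∝ ln(z/z₀). With r = V₁/V₂ = 6.6/13.57 = 0.48637,
r · ln(z₂/z₀) = ln(z₁/z₀) ⇒ ln z₀ = (ln z₁ − r·ln z₂)/(1 − r)
ln z₀ = (0.69315 − 0.48637×2.99573) / 0.51363 = -1.4872
z₀ = exp(-1.4872) = 0.2260 m

z₀ ≈ 0.226 m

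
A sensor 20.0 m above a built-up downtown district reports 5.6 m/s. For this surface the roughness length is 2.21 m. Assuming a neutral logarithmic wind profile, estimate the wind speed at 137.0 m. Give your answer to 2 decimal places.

Log law: V(z) ∝ ln(z/z₀), so V₂/V₁ = ln(z₂/z₀) / ln(z₁/z₀).
ln(137.0/2.21) = 4.1270, ln(20.0/2.21) = 2.2027
V₂ = 5.6 × 4.1270/2.2027 = 5.6 × 1.8736 = 10.4920 m/s

10.49 m/s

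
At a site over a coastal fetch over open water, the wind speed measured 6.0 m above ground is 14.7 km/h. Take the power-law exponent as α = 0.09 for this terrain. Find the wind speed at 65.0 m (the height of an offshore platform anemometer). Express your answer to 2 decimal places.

18.22 km/h

Power-law profile: V₂ = V₁ · (z₂/z₁)^α
V₂ = 14.7 × (65.0/6.0)^0.09 = 14.7 × (10.8333)^0.09
    = 14.7 × 1.2392 = 18.2157 km/h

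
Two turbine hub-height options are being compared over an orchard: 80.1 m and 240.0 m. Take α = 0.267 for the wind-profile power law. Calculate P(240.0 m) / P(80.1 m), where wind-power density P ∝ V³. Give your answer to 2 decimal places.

Speed ratio: V_B/V_A = (z_B/z_A)^α = (240.0/80.1)^0.267 = (2.9963)^0.267 = 1.34044
Power-density ratio: P_B/P_A = (V_B/V_A)³ = (1.34044)³ = 2.40846

2.41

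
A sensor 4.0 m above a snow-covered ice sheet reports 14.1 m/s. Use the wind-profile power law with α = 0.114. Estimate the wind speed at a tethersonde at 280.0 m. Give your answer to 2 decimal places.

Power-law profile: V₂ = V₁ · (z₂/z₁)^α
V₂ = 14.1 × (280.0/4.0)^0.114 = 14.1 × (70.0000)^0.114
    = 14.1 × 1.6231 = 22.8855 m/s

22.89 m/s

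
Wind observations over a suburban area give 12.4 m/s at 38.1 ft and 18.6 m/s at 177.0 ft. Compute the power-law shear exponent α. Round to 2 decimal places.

α ≈ 0.26

Power law: V₂/V₁ = (z₂/z₁)^α ⇒ α = ln(V₂/V₁) / ln(z₂/z₁)
α = ln(18.6/12.4) / ln(177.0/38.1) = ln(1.5000) / ln(4.6457)
  = 0.40547 / 1.53594 = 0.26399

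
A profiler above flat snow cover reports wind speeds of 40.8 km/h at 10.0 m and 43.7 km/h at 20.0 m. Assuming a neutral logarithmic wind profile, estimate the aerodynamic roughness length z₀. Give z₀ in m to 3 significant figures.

Log law: V(z) ∝ ln(z/z₀). With r = V₁/V₂ = 40.8/43.7 = 0.93364,
r · ln(z₂/z₀) = ln(z₁/z₀) ⇒ ln z₀ = (ln z₁ − r·ln z₂)/(1 − r)
ln z₀ = (2.30259 − 0.93364×2.99573) / 0.06636 = -7.4493
z₀ = exp(-7.4493) = 0.0005819 m

z₀ ≈ 0.000582 m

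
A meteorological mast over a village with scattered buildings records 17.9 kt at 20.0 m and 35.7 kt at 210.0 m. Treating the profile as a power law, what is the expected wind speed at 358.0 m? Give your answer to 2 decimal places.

41.75 kt

First find α: α = ln(V₂/V₁)/ln(z₂/z₁) = ln(35.7/17.9)/ln(210.0/20.0) = 0.69035/2.35138 = 0.2936
Extrapolate from 210.0 m to 358.0 m: V₃ = 35.7 × (358.0/210.0)^0.2936 = 35.7 × 1.1695 = 41.7526 kt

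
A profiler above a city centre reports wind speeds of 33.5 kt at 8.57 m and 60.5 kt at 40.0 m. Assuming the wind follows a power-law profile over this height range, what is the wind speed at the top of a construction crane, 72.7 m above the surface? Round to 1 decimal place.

First find α: α = ln(V₂/V₁)/ln(z₂/z₁) = ln(60.5/33.5)/ln(40.0/8.57) = 0.59110/1.54061 = 0.3837
Extrapolate from 40.0 m to 72.7 m: V₃ = 60.5 × (72.7/40.0)^0.3837 = 60.5 × 1.2576 = 76.0869 kt

76.1 kt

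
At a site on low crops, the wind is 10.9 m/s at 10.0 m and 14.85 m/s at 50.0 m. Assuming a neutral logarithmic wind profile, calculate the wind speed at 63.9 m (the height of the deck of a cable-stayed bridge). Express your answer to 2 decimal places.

Log law: V ∝ ln(z/z₀). From the pair, with r = V₁/V₂ = 0.73401,
ln z₀ = (ln z₁ − r·ln z₂)/(1 − r) = (2.3026 − 0.73401×3.9120)/0.26599 = -2.1386 → z₀ = 0.1178 m
V₃ = V₁ · ln(z₃/z₀)/ln(z₁/z₀) = 10.9 × 6.2960/4.4412 = 15.4520 m/s

15.45 m/s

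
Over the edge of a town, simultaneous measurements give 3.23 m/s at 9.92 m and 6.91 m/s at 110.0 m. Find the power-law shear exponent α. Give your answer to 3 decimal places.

α ≈ 0.316

Power law: V₂/V₁ = (z₂/z₁)^α ⇒ α = ln(V₂/V₁) / ln(z₂/z₁)
α = ln(6.91/3.23) / ln(110.0/9.92) = ln(2.1393) / ln(11.0887)
  = 0.76049 / 2.40593 = 0.31609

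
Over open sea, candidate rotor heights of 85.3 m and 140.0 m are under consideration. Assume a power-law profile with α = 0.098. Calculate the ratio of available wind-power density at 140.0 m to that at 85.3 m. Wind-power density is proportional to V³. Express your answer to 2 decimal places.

Speed ratio: V_B/V_A = (z_B/z_A)^α = (140.0/85.3)^0.098 = (1.6413)^0.098 = 1.04975
Power-density ratio: P_B/P_A = (V_B/V_A)³ = (1.04975)³ = 1.15681

1.16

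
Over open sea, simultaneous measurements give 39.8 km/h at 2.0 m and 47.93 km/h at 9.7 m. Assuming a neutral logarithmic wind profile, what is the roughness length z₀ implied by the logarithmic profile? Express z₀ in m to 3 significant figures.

Log law: V(z) ∝ ln(z/z₀). With r = V₁/V₂ = 39.8/47.93 = 0.83038,
r · ln(z₂/z₀) = ln(z₁/z₀) ⇒ ln z₀ = (ln z₁ − r·ln z₂)/(1 − r)
ln z₀ = (0.69315 − 0.83038×2.27213) / 0.16962 = -7.0367
z₀ = exp(-7.0367) = 0.0008791 m

z₀ ≈ 0.000879 m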